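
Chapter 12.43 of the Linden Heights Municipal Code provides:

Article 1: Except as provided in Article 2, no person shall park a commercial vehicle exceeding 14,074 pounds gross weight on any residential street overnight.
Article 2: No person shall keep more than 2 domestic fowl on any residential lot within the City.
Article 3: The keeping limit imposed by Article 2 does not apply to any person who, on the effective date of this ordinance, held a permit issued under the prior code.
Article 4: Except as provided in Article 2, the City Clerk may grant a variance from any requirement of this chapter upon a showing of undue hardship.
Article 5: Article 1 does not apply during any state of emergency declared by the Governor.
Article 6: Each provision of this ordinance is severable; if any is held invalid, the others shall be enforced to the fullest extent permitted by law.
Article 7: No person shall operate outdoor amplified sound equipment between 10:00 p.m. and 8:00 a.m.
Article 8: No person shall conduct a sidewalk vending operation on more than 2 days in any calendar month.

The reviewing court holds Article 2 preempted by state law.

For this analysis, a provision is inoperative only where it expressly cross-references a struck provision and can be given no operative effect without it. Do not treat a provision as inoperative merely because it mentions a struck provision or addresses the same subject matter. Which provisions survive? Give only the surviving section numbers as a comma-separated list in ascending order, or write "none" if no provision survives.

1, 4, 5, 6, 7, 8

Article 2 is struck. Article 3 has no operative effect of its own apart from Article 2 and is therefore inoperative. Although Article 4 refers to Article 2, its operative terms do not depend on Article 2, so it remains in effect. Although Article 1 refers to Article 2, its operative terms do not depend on Article 2, so it remains in effect. Article 6 is a severability clause and preserves every provision that can still be given independent effect. That leaves Article 1, Article 4, Article 5, Article 6, Article 7, and Article 8 in effect.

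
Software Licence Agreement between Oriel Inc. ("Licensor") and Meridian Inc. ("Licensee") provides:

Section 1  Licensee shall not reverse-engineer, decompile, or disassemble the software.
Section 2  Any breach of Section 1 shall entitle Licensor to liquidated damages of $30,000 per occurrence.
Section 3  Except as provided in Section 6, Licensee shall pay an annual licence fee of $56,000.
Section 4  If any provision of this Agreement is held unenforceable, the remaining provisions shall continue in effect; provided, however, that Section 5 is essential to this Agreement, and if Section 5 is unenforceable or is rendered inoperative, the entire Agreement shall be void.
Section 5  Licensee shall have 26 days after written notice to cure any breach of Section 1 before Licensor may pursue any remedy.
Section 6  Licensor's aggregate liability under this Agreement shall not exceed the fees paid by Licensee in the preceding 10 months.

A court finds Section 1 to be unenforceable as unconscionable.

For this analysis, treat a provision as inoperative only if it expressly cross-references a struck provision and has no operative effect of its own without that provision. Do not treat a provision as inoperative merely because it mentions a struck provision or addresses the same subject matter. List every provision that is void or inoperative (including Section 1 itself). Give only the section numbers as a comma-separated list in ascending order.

1, 2, 3, 4, 5, 6

Section 1 is struck. Section 2 does nothing except set the liquidated-damages amount by reference to Section 1; with Section 1 gone it has no independent effect and is inoperative. Section 5 has no operative effect of its own apart from Section 1 and is therefore inoperative. Section 4 makes Section 5 an essential term, and Section 5 has been rendered inoperative by the cascade; under Section 4, the entire Agreement is therefore void. No provision of the Agreement survives.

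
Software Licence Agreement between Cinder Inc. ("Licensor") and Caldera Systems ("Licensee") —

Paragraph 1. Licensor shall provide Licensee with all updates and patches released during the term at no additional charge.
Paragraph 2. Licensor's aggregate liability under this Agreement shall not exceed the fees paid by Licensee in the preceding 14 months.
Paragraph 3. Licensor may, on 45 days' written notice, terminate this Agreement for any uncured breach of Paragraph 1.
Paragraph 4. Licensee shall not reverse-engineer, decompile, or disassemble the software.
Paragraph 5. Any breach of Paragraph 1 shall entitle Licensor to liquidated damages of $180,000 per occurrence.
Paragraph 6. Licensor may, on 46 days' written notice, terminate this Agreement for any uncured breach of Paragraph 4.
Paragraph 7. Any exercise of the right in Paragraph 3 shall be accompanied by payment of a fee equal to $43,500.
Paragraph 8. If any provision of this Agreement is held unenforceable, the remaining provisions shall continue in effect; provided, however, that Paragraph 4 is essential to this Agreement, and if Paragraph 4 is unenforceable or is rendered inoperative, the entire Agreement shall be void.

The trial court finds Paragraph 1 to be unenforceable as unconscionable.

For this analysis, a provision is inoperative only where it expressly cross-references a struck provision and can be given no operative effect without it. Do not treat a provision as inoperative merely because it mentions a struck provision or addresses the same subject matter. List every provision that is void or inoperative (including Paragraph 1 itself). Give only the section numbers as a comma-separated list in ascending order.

1, 3, 5, 7

Paragraph 1 is struck. Paragraph 3 merely fixes the termination right for breach of Paragraph 1; with Paragraph 1 gone it has nothing to operate on and falls away. The whole of Paragraph 5 is the liquidated-damages amount, defined by reference to Paragraph 1, so Paragraph 5 cannot stand once Paragraph 1 is removed. Paragraph 7 operates only by reference to Paragraph 3, so it falls with Paragraph 3. Paragraph 8 makes Paragraph 4 an essential term, but Paragraph 4 is unaffected, so the severability proviso in Paragraph 8 preserves the remaining provisions. Paragraph 2, Paragraph 4, Paragraph 6, and Paragraph 8 remain in effect.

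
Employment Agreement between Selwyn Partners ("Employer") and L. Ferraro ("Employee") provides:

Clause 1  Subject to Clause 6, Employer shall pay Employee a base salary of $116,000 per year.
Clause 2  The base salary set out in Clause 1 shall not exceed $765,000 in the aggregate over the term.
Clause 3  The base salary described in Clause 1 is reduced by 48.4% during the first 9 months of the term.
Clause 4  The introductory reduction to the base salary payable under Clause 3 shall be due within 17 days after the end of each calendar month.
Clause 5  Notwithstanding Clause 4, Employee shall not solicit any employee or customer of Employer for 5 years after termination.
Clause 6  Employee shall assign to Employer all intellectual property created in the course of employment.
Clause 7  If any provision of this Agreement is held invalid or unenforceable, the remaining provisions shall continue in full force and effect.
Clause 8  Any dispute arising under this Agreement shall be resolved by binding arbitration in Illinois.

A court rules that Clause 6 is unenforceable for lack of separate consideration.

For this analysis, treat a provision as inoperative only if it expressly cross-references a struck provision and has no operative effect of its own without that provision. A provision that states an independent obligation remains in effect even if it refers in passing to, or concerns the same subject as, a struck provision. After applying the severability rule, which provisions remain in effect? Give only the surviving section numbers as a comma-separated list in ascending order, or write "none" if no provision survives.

Clause 6 is struck. Clause 1 mentions Clause 6 but its own obligation stands independently of Clause 6, so Clause 1 is not affected. Nothing else in the Agreement is defined by reference to Clause 6. Clause 7 is a severability clause and preserves every provision that can still be given independent effect. That leaves Clause 1, Clause 2, Clause 3, Clause 4, Clause 5, Clause 7, and Clause 8 in effect.

1, 2, 3, 4, 5, 7, 8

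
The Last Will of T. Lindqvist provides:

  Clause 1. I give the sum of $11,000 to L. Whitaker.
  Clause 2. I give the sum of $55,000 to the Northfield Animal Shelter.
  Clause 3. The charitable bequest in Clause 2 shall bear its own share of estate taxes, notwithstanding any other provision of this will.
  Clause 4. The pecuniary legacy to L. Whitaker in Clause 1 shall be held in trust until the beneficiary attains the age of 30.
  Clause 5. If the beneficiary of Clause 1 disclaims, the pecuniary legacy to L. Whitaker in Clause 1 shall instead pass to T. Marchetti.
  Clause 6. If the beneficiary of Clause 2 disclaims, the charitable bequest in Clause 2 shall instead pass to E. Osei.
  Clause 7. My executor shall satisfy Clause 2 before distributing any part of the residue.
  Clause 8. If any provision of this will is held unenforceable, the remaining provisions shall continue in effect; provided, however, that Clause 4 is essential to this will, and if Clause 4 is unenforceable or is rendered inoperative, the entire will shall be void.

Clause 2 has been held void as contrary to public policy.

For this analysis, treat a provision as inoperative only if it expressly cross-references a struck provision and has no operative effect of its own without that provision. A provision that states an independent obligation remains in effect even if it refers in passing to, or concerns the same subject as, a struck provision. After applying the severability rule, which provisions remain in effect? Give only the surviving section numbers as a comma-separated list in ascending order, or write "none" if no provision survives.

Clause 2 is struck. The only function of Clause 3 is the tax charge on Clause 2, so it cannot stand once Clause 2 is removed. Clause 6 merely fixes the alternative disposition for Clause 2; with Clause 2 gone it has nothing to operate on and falls away. Clause 7 merely fixes the priority direction for Clause 2; with Clause 2 gone it has nothing to operate on and falls away. Clause 8 makes Clause 4 an essential term, but Clause 4 is unaffected, so the severability proviso in Clause 8 preserves the remaining provisions. The provisions still in force are Clause 1, Clause 4, Clause 5, and Clause 8.

1, 4, 5, 8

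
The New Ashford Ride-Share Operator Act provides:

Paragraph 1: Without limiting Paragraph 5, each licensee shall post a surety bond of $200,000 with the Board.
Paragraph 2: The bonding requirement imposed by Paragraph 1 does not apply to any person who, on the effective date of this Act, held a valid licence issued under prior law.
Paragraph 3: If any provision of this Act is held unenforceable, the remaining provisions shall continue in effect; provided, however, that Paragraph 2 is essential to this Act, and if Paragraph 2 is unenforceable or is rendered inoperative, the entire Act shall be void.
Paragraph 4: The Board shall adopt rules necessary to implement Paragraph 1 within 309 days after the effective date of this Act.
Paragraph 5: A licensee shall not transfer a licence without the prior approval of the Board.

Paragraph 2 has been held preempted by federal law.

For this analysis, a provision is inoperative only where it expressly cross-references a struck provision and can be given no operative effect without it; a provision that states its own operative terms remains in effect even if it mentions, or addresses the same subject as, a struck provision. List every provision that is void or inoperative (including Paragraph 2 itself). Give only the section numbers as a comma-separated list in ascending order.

1, 2, 3, 4, 5

Paragraph 2 is struck. No other provision's operative terms depend on Paragraph 2. Paragraph 3 makes Paragraph 2 an essential term, and Paragraph 2 is the provision held invalid; under Paragraph 3, the entire Act is therefore void. No provision of the Act survives.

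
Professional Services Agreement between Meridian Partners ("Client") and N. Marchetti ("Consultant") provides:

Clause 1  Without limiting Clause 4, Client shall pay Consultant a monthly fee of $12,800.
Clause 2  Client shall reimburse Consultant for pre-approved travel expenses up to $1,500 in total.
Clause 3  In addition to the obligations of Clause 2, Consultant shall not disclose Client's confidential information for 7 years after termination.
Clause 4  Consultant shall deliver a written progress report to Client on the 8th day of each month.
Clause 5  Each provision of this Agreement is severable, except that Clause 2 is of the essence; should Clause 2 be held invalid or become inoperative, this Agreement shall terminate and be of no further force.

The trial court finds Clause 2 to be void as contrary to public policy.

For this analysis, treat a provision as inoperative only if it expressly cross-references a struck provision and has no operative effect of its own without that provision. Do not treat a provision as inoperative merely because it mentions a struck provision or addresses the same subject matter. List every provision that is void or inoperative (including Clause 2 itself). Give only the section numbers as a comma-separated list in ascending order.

Clause 2 is struck. Nothing else in the Agreement is defined by reference to Clause 2. Clause 5 makes Clause 2 an essential term, and Clause 2 is the provision held invalid; under Clause 5, the entire Agreement is therefore void. No provision of the Agreement survives.

1, 2, 3, 4, 5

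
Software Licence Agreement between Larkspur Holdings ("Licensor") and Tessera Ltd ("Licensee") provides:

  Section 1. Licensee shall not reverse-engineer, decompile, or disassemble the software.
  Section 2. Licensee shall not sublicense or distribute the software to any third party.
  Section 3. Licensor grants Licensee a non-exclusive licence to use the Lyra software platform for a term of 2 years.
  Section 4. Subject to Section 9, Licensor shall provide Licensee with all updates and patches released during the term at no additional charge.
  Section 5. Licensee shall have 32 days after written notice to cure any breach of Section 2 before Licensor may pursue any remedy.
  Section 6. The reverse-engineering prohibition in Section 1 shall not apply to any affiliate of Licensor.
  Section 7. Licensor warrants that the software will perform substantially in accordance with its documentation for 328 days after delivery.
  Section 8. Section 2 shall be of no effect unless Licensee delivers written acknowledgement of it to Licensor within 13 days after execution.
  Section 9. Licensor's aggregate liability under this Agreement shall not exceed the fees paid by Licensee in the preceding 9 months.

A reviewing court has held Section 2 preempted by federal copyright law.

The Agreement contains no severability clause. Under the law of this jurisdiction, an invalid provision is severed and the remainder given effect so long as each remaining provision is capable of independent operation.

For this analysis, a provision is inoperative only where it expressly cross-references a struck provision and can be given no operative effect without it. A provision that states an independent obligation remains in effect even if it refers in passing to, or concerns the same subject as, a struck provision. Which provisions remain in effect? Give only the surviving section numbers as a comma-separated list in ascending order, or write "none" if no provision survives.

Section 2 is struck. Section 5 merely fixes the cure period for breach of Section 2; with Section 2 gone it has nothing to operate on and falls away. Section 8 merely fixes the acknowledgement condition for Section 2; with Section 2 gone it has nothing to operate on and falls away. With no severability clause, the stated default rule severs what cannot stand and enforces each remaining provision that can operate on its own. That leaves Section 1, Section 3, Section 4, Section 6, Section 7, and Section 9 in effect.

1, 3, 4, 6, 7, 9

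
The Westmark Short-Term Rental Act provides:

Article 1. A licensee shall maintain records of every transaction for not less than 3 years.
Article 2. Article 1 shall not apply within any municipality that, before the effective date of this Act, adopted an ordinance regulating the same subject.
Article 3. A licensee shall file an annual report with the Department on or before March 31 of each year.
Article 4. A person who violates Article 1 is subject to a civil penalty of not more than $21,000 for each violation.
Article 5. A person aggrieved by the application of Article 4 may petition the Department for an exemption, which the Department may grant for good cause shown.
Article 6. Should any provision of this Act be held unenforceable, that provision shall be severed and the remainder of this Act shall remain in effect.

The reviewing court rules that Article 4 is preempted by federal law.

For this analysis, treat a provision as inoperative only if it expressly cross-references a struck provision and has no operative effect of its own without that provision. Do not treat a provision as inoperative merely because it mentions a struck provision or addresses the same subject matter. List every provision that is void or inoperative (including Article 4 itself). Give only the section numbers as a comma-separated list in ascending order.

Article 4 is struck. Article 5 has no operative effect of its own apart from Article 4 and is therefore inoperative. Article 6 is a severability clause and preserves every provision that can still be given independent effect. That leaves Article 1, Article 2, Article 3, and Article 6 in effect.

4, 5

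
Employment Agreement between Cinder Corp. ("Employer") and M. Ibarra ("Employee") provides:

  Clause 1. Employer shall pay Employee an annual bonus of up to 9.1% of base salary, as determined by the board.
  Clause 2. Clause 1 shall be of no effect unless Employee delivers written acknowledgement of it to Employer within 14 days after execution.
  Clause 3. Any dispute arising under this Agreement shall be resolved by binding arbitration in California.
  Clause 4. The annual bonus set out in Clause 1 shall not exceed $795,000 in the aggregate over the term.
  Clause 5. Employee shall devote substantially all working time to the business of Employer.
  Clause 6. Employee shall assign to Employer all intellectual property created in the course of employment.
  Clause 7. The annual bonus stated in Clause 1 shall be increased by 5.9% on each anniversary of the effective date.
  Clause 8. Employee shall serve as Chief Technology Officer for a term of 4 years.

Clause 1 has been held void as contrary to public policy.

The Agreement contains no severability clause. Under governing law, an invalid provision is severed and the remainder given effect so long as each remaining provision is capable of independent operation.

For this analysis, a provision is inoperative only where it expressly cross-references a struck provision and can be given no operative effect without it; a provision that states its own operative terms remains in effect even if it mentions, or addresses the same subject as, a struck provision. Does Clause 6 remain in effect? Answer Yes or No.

Yes

Clause 1 is struck. Clause 2 operates only by reference to Clause 1, so it falls with Clause 1. Clause 4 has no operative effect of its own apart from Clause 1 and is therefore inoperative. Clause 7 operates only by reference to Clause 1, so it falls with Clause 1. With no severability clause, the stated default rule severs what cannot stand and enforces each remaining provision that can operate on its own. Clause 3, Clause 5, Clause 6, and Clause 8 remain in effect. Clause 6 is among the surviving provisions, so the answer is yes.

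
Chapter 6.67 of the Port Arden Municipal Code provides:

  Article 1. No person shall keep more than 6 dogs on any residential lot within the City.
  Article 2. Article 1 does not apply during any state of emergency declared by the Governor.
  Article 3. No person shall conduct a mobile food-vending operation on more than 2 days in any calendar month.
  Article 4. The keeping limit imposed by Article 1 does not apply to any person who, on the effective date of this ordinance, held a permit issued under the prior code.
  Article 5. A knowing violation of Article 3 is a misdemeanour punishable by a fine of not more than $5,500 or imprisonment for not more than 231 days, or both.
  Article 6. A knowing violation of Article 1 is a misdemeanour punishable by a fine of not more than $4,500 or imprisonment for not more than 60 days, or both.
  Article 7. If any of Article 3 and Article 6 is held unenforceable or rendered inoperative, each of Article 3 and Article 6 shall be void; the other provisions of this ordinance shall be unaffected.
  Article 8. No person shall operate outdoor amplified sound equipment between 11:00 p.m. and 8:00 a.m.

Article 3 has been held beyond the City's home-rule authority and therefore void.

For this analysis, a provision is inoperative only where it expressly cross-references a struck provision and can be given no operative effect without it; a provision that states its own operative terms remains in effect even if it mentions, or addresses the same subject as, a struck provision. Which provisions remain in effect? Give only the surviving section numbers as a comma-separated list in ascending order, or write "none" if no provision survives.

1, 2, 4, 7, 8

Article 3 is struck. Article 5 operates only by reference to Article 3, so it falls with Article 3. Article 7 declares Article 3 and Article 6 mutually dependent; since one of them has fallen, all of them are of no effect. That brings down Article 6 as well. The remainder continues in force under Article 7. Article 1, Article 2, Article 4, Article 7, and Article 8 remain in effect.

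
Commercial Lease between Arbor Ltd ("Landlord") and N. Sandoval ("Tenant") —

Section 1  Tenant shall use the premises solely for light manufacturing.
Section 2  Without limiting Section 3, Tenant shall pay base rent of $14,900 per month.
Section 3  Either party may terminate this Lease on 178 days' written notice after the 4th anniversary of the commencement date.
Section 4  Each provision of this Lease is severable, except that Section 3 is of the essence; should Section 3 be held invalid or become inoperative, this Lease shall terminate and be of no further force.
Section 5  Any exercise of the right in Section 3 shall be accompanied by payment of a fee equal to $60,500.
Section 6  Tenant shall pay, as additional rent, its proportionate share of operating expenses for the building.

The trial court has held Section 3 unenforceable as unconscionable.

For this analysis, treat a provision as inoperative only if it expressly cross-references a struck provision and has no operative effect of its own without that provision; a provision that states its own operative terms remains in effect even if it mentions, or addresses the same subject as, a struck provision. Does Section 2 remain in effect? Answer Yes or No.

No

Section 3 is struck. Section 5 has no operative effect of its own apart from Section 3 and is therefore inoperative. Section 4 makes Section 3 an essential term, and Section 3 is the provision held invalid; under Section 4, the entire Lease is therefore void. No provision of the Lease survives. Section 2 is among the inoperative provisions, so the answer is no.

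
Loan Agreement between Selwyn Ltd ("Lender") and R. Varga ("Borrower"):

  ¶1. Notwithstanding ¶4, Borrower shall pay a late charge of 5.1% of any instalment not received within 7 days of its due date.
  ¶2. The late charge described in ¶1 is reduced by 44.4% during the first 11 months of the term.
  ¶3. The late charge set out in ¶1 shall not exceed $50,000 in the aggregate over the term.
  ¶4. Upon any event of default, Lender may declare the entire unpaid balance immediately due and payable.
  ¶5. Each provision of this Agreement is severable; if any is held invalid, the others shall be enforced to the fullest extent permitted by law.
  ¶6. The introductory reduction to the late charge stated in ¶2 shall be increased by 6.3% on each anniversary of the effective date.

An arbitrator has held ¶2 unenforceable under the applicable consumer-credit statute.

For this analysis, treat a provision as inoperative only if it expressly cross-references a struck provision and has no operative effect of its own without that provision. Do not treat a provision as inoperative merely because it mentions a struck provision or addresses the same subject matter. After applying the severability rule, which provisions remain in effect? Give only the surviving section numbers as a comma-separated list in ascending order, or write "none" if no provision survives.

1, 3, 4, 5

¶2 is struck. ¶6 operates only by reference to ¶2, so it falls with ¶2. Under the severability clause in ¶5, the remaining provisions continue in force. That leaves ¶1, ¶3, ¶4, and ¶5 in effect.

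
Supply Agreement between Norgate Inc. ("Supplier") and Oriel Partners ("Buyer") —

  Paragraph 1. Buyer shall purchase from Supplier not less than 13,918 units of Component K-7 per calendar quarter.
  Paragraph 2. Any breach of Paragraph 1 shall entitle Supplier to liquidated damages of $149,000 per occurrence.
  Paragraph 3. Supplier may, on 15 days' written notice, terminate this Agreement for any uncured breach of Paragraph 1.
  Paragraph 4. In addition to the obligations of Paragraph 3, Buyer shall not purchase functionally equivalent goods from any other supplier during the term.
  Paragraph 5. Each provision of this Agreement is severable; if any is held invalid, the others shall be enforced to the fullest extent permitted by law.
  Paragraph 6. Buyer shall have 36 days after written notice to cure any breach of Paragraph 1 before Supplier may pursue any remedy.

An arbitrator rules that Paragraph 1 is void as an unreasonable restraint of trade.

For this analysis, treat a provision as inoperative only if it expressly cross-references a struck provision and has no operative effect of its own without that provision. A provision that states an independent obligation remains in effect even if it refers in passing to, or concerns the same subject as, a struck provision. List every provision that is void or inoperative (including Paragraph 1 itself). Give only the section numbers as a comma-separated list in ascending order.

1, 2, 3, 6

Paragraph 1 is struck. Paragraph 2 has no operative effect of its own apart from Paragraph 1 and is therefore inoperative. Paragraph 3 merely fixes the termination right for breach of Paragraph 1; with Paragraph 1 gone it has nothing to operate on and falls away. Paragraph 6 operates only by reference to Paragraph 1, so it falls with Paragraph 1. Although Paragraph 4 refers to Paragraph 3, its operative terms do not depend on Paragraph 3, so it remains in effect. Under the severability clause in Paragraph 5, the remaining provisions continue in force. That leaves Paragraph 4 and Paragraph 5 in effect.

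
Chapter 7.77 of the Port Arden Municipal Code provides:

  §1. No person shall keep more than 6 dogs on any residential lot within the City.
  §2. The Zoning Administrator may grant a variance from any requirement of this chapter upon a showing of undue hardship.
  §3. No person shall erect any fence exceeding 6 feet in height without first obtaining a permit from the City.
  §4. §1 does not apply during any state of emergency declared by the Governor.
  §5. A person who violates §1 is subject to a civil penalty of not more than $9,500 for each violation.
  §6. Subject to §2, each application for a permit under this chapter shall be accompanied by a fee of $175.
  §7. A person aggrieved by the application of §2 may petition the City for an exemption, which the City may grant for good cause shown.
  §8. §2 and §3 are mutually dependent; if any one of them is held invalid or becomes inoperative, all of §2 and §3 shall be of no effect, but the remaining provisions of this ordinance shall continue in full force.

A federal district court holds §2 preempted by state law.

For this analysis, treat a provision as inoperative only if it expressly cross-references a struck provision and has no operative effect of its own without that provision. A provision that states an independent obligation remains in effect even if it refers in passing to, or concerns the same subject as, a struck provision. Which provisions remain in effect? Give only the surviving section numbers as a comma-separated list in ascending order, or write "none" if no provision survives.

1, 4, 5, 6, 8

§2 is struck. The only function of §7 is the exemption procedure for §2, so it cannot stand once §2 is removed. Although §6 refers to §2, its operative terms do not depend on §2, so it remains in effect. §8 declares §2 and §3 mutually dependent; since one of them has fallen, all of them are of no effect. That brings down §3 as well. The remainder continues in force under §8. §1, §4, §5, §6, and §8 remain in effect.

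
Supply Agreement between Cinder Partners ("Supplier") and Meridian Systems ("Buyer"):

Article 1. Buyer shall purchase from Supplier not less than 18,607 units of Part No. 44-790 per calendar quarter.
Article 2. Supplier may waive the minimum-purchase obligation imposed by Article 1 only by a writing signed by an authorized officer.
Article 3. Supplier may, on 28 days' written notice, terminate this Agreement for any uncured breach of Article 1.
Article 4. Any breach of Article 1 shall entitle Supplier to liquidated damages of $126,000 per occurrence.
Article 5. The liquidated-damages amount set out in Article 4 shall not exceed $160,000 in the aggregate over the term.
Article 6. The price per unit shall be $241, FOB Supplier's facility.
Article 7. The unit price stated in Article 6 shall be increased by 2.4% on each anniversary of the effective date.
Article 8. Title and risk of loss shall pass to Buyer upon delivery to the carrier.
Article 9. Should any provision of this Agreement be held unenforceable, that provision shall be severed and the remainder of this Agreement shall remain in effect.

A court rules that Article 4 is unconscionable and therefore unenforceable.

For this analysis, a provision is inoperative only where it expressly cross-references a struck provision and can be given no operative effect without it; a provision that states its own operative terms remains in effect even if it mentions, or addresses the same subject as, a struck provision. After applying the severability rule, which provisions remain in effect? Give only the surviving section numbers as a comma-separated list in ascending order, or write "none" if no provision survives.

1, 2, 3, 6, 7, 8, 9

Article 4 is struck. Article 5 does nothing except set the aggregate cap on the liquidated-damages amount by reference to Article 4; with Article 4 gone it has no independent effect and is inoperative. Article 9 is a severability clause and preserves every provision that can still be given independent effect. The provisions still in force are Article 1, Article 2, Article 3, Article 6, Article 7, Article 8, and Article 9.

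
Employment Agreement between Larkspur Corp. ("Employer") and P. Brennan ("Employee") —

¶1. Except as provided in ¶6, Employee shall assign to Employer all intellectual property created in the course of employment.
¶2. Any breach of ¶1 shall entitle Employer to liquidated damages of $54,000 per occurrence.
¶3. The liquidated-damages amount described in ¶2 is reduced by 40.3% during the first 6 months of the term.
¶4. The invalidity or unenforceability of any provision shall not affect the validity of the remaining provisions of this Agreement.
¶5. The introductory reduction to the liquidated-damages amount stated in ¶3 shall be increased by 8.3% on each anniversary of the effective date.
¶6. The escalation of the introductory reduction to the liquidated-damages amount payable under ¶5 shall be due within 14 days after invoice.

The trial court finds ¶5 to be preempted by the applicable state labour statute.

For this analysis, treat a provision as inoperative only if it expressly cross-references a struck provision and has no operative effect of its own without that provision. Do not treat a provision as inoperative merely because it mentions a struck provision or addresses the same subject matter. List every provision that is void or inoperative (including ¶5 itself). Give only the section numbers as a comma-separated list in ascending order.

¶5 is struck. ¶6 does nothing except set the payment deadline for the escalation of the introductory reduction to the liquidated-damages amount by reference to ¶5; with ¶5 gone it has no independent effect and is inoperative. ¶1 mentions ¶6 but its own obligation stands independently of ¶6, so ¶1 is not affected. ¶4 is a severability clause and preserves every provision that can still be given independent effect. ¶1, ¶2, ¶3, and ¶4 remain in effect.

5, 6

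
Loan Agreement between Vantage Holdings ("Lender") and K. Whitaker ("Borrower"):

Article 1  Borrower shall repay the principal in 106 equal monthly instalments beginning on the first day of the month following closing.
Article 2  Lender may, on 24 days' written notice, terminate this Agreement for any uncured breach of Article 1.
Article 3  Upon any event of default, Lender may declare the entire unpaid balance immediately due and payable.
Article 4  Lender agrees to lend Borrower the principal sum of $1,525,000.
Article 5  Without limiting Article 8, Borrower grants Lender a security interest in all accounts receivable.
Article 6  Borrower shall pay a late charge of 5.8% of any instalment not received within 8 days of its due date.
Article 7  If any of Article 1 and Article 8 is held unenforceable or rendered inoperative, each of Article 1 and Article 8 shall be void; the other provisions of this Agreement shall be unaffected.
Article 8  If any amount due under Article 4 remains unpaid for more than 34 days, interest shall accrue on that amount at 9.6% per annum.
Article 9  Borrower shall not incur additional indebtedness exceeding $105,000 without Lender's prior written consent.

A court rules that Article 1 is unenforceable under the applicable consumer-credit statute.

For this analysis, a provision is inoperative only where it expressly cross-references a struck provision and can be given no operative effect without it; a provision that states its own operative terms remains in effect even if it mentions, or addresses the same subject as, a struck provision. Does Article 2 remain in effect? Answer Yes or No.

No

Article 1 is struck. Article 2 operates only by reference to Article 1, so it falls with Article 1. Article 5 mentions Article 8 but its own obligation stands independently of Article 8, so Article 5 is not affected. Article 7 declares Article 1 and Article 8 mutually dependent; since one of them has fallen, all of them are of no effect. That brings down Article 8 as well. The remainder continues in force under Article 7. The provisions still in force are Article 3, Article 4, Article 5, Article 6, Article 7, and Article 9. Article 2 is among the inoperative provisions, so the answer is no.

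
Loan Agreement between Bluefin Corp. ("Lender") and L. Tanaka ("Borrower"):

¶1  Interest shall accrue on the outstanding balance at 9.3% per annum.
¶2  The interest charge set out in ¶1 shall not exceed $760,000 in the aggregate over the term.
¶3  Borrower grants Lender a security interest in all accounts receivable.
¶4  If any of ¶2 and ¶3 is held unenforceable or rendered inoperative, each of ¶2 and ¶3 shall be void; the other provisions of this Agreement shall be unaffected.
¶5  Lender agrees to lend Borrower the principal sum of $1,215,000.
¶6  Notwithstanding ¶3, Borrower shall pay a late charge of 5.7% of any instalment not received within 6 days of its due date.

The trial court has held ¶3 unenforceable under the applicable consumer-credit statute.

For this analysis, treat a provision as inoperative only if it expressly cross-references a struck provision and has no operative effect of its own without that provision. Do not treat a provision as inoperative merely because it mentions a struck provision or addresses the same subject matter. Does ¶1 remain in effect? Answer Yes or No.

Yes

¶3 is struck. ¶6 mentions ¶3 but its own obligation stands independently of ¶3, so ¶6 is not affected. Nothing else in the Agreement is defined by reference to ¶3. ¶4 declares ¶2 and ¶3 mutually dependent; since one of them has fallen, all of them are of no effect. That brings down ¶2 as well. The remainder continues in force under ¶4. That leaves ¶1, ¶4, ¶5, and ¶6 in effect. ¶1 is among the surviving provisions, so the answer is yes.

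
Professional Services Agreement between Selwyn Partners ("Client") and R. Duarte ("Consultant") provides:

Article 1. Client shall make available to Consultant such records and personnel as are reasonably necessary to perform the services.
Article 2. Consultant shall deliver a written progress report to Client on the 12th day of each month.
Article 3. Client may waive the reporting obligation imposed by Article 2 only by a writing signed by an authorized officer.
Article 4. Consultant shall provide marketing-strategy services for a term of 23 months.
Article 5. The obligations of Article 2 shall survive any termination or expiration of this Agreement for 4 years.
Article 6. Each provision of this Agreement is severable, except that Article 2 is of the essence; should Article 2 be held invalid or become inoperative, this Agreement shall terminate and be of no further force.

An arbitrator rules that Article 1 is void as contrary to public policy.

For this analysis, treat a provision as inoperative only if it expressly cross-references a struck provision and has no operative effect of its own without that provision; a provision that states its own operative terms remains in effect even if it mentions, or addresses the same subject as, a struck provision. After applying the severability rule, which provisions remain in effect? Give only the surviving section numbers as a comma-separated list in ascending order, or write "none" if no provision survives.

2, 3, 4, 5, 6

Article 1 is struck. No other provision's operative terms depend on Article 1. Article 6 makes Article 2 an essential term, but Article 2 is unaffected, so the severability proviso in Article 6 preserves the remaining provisions. Article 2, Article 3, Article 4, Article 5, and Article 6 remain in effect.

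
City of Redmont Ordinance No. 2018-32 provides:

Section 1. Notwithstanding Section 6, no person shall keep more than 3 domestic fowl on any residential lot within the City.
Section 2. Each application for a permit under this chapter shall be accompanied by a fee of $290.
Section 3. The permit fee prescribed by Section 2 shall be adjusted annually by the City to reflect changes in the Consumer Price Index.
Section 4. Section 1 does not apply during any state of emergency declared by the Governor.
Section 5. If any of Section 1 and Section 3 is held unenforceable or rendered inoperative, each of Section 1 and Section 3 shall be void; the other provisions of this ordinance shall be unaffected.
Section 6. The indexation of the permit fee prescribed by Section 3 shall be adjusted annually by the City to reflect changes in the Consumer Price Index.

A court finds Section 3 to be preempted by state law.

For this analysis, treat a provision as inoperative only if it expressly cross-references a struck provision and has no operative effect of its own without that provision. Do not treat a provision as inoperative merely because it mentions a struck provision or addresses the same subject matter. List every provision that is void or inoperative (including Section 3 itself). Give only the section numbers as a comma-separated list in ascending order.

1, 3, 4, 6

Section 3 is struck. Section 6 operates only by reference to Section 3, so it falls with Section 3. Section 5 declares Section 1 and Section 3 mutually dependent; since one of them has fallen, all of them are of no effect. That brings down Section 1 as well. Section 4 in turn depends solely on a provision now struck and likewise falls. The remainder continues in force under Section 5. The provisions still in force are Section 2 and Section 5.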